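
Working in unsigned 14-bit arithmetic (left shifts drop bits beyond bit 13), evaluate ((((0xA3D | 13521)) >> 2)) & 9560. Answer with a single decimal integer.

1304

0xA3D = 00101000111101
13521 = 11010011010001
→ | → 11111011111101 = 16125
→ >> 2 → 00111110111111 = 4031
9560 = 10010101011000
→ & → 00010100011000 = 1304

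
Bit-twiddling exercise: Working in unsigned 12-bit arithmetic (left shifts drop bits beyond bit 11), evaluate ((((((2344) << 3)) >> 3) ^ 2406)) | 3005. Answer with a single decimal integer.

3071

2344 = 100100101000
→ << 3 (mod 2^12) → 100101000000 = 2368
→ >> 3 → 000100101000 = 296
2406 = 100101100110
→ ^ → 100001001110 = 2126
3005 = 101110111101
→ | → 101111111111 = 3071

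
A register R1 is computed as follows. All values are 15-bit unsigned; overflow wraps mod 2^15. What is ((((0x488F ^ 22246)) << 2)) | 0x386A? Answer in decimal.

0x488F = 100100010001111
22246 = 101011011100110
→ ^ → 001111001101001 = 7785
→ << 2 (mod 2^15) → 111100110100100 = 31140
0x386A = 011100001101010
→ | → 111100111101110 = 31214

31214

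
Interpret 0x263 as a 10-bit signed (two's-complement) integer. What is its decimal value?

pattern = 1001100011 (MSB is 1 ⇒ negative)
Invert: 0110011100, add 1 → 0110011101 = 413, so the value is -413.
(Equivalently: 611 - 2^10 = 611 - 1024 = -413.)

-413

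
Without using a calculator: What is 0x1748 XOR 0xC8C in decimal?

0x1748 = 1011101001000
0xC8C = 0110010001100
XOR → 1101111000100 = 7108

7108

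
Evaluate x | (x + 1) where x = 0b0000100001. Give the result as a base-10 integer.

35

x = 100001 = 33
x + 1 = 100010
OR    = 100011 = 35
(x | (x + 1) sets the lowest cleared bit.)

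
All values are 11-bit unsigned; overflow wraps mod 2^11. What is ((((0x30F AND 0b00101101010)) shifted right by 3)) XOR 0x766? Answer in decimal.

1863

0x30F = 01100001111
0b00101101010 = 00101101010
→ AND → 00100001010 = 266
→ shifted right by 3 → 00000100001 = 33
0x766 = 11101100110
→ XOR → 11101000111 = 1863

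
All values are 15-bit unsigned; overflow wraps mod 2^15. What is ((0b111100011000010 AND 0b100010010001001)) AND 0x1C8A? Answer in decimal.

0b111100011000010 = 111100011000010
0b100010010001001 = 100010010001001
→ AND → 100000010000000 = 16512
0x1C8A = 001110010001010
→ AND → 000000010000000 = 128

128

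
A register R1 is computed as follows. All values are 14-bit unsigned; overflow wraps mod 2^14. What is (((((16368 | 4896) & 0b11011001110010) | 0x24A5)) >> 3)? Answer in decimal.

16368 = 11111111110000
4896 = 01001100100000
→ | → 11111111110000 = 16368
0b11011001110010 = 11011001110010
→ & → 11011001110000 = 13936
0x24A5 = 10010010100101
→ | → 11011011110101 = 14069
→ >> 3 → 00011011011110 = 1758

1758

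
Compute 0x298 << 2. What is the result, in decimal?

0x298 = 001010011000
shift left by 2 → 101001100000 = 2656
(equivalently, 664 × 2^2 = 664 × 4)

2656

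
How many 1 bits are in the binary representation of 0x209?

3

0x209 = 1000001001
Count the 1s: 1 + 1 + 1 = 3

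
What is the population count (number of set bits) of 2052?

2

2052 = 100000000100
Count the 1s: 1 + 1 = 2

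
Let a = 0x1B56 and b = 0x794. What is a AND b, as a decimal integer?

0x1B56 = 1101101010110
0x794 = 0011110010100
AND → 0001100010100 = 788

788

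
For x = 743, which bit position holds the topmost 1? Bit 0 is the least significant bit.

9

743 = 1011100111
The topmost 1 is at position 9 (since 2^9 = 512 ≤ 743 < 1024).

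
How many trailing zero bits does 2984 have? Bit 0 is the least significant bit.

3

2984 = 101110101000
Trailing zeros: 3, so the lowest set bit is bit 3 (value 8).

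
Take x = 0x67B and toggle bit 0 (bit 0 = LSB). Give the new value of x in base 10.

x = 011001111011
bit 0 is currently 1; toggle it via x ^ (1 << 0) = x ^ 1
→ 011001111010 = 1658

1658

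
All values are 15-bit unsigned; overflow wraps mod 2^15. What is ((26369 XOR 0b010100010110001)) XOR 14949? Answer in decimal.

26369 = 110011100000001
0b010100010110001 = 010100010110001
→ XOR → 100111110110000 = 20400
14949 = 011101001100101
→ XOR → 111010111010101 = 30165

30165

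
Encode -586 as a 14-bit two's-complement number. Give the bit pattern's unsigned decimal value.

586 in 14 bits: 00001001001010
Invert: 11110110110101
Add 1:  11110110110110 = 15798
(Check: 2^14 - 586 = 16384 - 586 = 15798.)

15798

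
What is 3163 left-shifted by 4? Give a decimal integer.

3163 = 0000110001011011
shift left by 4 → 1100010110110000 = 50608
(equivalently, 3163 × 2^4 = 3163 × 16)

50608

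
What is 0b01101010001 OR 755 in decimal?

a = 1101010001
755 = 1011110011
 OR → 1111110011 = 1011

1011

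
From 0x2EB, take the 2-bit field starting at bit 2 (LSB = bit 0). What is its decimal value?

v = 1011101011
Shift right by 2: 10111010
Mask low 2 bits: 10 = 2

2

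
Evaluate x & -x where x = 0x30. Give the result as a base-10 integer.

16

x = 110000 = 48
-x (two's complement) = …010000
AND   = 010000 = 16
(x & -x isolates the lowest set bit of x.)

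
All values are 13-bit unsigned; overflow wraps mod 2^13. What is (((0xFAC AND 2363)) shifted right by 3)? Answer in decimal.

0xFAC = 0111110101100
2363 = 0100100111011
→ AND → 0100100101000 = 2344
→ shifted right by 3 → 0000100100101 = 293

293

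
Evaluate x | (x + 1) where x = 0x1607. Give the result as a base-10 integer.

x = 1011000000111 = 5639
x + 1 = 1011000001000
OR    = 1011000001111 = 5647
(x | (x + 1) sets the lowest cleared bit.)

5647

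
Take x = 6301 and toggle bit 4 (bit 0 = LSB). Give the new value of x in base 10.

6285

x = 01100010011101
bit 4 is currently 1; toggle it via x ^ (1 << 4) = x ^ 16
→ 01100010001101 = 6285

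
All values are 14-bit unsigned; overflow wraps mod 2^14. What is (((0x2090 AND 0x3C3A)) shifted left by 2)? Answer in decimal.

0x2090 = 10000010010000
0x3C3A = 11110000111010
→ AND → 10000000010000 = 8208
→ shifted left by 2 (mod 2^14) → 00000001000000 = 64

64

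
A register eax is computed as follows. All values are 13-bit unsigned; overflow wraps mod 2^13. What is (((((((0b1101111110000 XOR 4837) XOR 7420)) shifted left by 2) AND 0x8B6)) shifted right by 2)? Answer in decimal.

0b1101111110000 = 1101111110000
4837 = 1001011100101
→ XOR → 0100100010101 = 2325
7420 = 1110011111100
→ XOR → 1010111101001 = 5609
→ shifted left by 2 (mod 2^13) → 1011110100100 = 6052
0x8B6 = 0100010110110
→ AND → 0000010100100 = 164
→ shifted right by 2 → 0000000101001 = 41

41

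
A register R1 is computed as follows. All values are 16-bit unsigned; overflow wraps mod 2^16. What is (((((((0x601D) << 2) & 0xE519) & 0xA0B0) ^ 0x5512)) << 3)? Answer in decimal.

0x601D = 0110000000011101
→ << 2 (mod 2^16) → 1000000001110100 = 32884
0xE519 = 1110010100011001
→ & → 1000000000010000 = 32784
0xA0B0 = 1010000010110000
→ & → 1000000000010000 = 32784
0x5512 = 0101010100010010
→ ^ → 1101010100000010 = 54530
→ << 3 (mod 2^16) → 1010100000010000 = 43024

43024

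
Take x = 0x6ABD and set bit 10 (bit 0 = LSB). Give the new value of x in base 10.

x = 0110101010111101
bit 10 is currently 0; set it via x | (1 << 10) = x | 1024
→ 0110111010111101 = 28349

28349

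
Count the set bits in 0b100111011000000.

6

n = 100111011000000
Count the 1s: 1 + 1 + 1 + 1 + 1 + 1 = 6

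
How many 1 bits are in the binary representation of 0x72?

0x72 = 1110010
Count the 1s: 1 + 1 + 1 + 1 = 4

4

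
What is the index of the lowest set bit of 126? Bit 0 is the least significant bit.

1

126 = 1111110
Trailing zeros: 1, so the lowest set bit is bit 1 (value 2).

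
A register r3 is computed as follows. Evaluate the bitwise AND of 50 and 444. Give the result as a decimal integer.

48

50 = 000110010
444 = 110111100
AND → 000110000 = 48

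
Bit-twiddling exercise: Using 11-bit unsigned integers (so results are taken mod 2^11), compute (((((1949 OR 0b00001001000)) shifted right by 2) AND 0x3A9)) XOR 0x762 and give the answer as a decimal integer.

1731

1949 = 11110011101
0b00001001000 = 00001001000
→ OR → 11111011101 = 2013
→ shifted right by 2 → 00111110111 = 503
0x3A9 = 01110101001
→ AND → 00110100001 = 417
0x762 = 11101100010
→ XOR → 11011000011 = 1731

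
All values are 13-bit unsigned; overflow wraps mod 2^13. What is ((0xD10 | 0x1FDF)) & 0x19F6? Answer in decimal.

6614

0xD10 = 0110100010000
0x1FDF = 1111111011111
→ | → 1111111011111 = 8159
0x19F6 = 1100111110110
→ & → 1100111010110 = 6614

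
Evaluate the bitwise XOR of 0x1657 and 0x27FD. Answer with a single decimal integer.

0x1657 = 01011001010111
0x27FD = 10011111111101
XOR → 11000110101010 = 12714

12714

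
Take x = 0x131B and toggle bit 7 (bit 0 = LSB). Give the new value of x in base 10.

5019

x = 1001100011011
bit 7 is currently 0; toggle it via x ^ (1 << 7) = x ^ 128
→ 1001110011011 = 5019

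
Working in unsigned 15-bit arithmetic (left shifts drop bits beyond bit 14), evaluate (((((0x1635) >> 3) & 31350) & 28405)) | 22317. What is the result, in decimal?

0x1635 = 001011000110101
→ >> 3 → 000001011000110 = 710
31350 = 111101001110110
→ & → 000001001000110 = 582
28405 = 110111011110101
→ & → 000001001000100 = 580
22317 = 101011100101101
→ | → 101011101101101 = 22381

22381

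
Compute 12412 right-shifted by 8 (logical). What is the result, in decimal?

12412 = 11000001111100
shift right by 8 → 00000000110000 = 48
(equivalently, floor(12412 / 256))

48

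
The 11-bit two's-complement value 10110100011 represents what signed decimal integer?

pattern = 10110100011 (MSB is 1 ⇒ negative)
Invert: 01001011100, add 1 → 01001011101 = 605, so the value is -605.
(Equivalently: 1443 - 2^11 = 1443 - 2048 = -605.)

-605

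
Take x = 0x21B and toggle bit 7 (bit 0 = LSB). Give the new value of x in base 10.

667

x = 1000011011
bit 7 is currently 0; toggle it via x ^ (1 << 7) = x ^ 128
→ 1010011011 = 667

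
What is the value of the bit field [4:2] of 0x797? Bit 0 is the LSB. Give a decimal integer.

v = 011110010111
Shift right by 2: 0111100101
Mask low 3 bits: 101 = 5

5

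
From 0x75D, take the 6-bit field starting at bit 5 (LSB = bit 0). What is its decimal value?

v = 11101011101
Shift right by 5: 111010
Mask low 6 bits: 111010 = 58

58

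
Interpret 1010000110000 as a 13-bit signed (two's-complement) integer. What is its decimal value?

pattern = 1010000110000 (MSB is 1 ⇒ negative)
Invert: 0101111001111, add 1 → 0101111010000 = 3024, so the value is -3024.
(Equivalently: 5168 - 2^13 = 5168 - 8192 = -3024.)

-3024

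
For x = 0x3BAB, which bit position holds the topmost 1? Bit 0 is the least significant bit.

13

0x3BAB = 11101110101011
The topmost 1 is at position 13 (since 2^13 = 8192 ≤ 15275 < 16384).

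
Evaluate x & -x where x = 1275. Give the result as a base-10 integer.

x = 10011111011 = 1275
-x (two's complement) = …01100000101
AND   = 00000000001 = 1
(x & -x isolates the lowest set bit of x.)

1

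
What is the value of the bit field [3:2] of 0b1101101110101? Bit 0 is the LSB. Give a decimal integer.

1

v = 1101101110101
Shift right by 2: 11011011101
Mask low 2 bits: 01 = 1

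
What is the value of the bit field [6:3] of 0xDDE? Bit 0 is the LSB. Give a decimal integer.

v = 0110111011110
Shift right by 3: 0110111011
Mask low 4 bits: 1011 = 11

11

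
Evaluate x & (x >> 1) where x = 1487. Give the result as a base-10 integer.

x = 10111001111 = 1487
x>>1 = 01011100111
AND  = 00011000111 = 199
(x & (x >> 1) has a 1 wherever x has two consecutive 1 bits.)

199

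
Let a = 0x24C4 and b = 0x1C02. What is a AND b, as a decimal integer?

1024

0x24C4 = 10010011000100
0x1C02 = 01110000000010
AND → 00010000000000 = 1024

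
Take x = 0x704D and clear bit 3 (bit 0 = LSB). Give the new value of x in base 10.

28741

x = 111000001001101
bit 3 is currently 1; clear it via x & ~(1 << 3) = x & ~8
→ 111000001000101 = 28741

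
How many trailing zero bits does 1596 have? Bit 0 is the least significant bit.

1596 = 11000111100
Trailing zeros: 2, so the lowest set bit is bit 2 (value 4).

2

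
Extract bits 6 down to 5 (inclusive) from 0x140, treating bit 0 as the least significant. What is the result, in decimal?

2

v = 101000000
Shift right by 5: 1010
Mask low 2 bits: 10 = 2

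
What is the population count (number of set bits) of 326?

4

326 = 101000110
Count the 1s: 1 + 1 + 1 + 1 = 4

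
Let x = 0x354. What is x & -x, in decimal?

x = 1101010100 = 852
-x (two's complement) = …0010101100
AND   = 0000000100 = 4
(x & -x isolates the lowest set bit of x.)

4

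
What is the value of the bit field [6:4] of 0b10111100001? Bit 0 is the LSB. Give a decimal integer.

6

v = 10111100001
Shift right by 4: 1011110
Mask low 3 bits: 110 = 6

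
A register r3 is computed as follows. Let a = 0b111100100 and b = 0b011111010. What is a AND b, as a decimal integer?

a = 111100100
b = 011111010
AND → 011100000 = 224

224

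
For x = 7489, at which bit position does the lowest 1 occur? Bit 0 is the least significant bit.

0

7489 = 1110101000001
Trailing zeros: 0, so the lowest set bit is bit 0 (value 1).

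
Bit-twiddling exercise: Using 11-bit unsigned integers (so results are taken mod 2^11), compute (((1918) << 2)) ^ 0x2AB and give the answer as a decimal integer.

1875

1918 = 11101111110
→ << 2 (mod 2^11) → 10111111000 = 1528
0x2AB = 01010101011
→ ^ → 11101010011 = 1875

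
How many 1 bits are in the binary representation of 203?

5

203 = 11001011
Count the 1s: 1 + 1 + 1 + 1 + 1 = 5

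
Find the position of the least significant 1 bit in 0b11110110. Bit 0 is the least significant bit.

0b11110110 = 11110110
Trailing zeros: 1, so the lowest set bit is bit 1 (value 2).

1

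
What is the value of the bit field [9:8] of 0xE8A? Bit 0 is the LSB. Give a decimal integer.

2

v = 0111010001010
Shift right by 8: 01110
Mask low 2 bits: 10 = 2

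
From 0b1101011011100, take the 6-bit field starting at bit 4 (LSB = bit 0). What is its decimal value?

45

v = 1101011011100
Shift right by 4: 110101101
Mask low 6 bits: 101101 = 45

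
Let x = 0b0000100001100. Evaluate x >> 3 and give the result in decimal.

x = 100001100
shift right by 3 → 000100001 = 33
(equivalently, floor(268 / 8))

33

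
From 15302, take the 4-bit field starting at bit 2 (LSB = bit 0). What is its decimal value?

v = 0011101111000110
Shift right by 2: 00111011110001
Mask low 4 bits: 0001 = 1

1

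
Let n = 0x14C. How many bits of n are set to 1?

4

0x14C = 101001100
Count the 1s: 1 + 1 + 1 + 1 = 4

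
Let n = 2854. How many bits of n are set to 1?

6

2854 = 101100100110
Count the 1s: 1 + 1 + 1 + 1 + 1 + 1 = 6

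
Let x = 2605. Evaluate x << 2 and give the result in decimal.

2605 = 00101000101101
shift left by 2 → 10100010110100 = 10420
(equivalently, 2605 × 2^2 = 2605 × 4)

10420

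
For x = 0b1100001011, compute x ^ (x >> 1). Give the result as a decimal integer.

x = 1100001011 = 779
x>>1 = 0110000101
XOR  = 1010001110 = 654
(x ^ (x >> 1) gives the standard binary-reflected Gray code of x.)

654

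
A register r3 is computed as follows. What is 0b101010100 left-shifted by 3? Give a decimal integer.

2720

x = 000101010100
shift left by 3 → 101010100000 = 2720
(equivalently, 340 × 2^3 = 340 × 8)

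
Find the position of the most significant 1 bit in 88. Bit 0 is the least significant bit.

88 = 1011000
The topmost 1 is at position 6 (since 2^6 = 64 ≤ 88 < 128).

6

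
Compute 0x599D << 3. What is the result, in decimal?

183528

0x599D = 000101100110011101
shift left by 3 → 101100110011101000 = 183528
(equivalently, 22941 × 2^3 = 22941 × 8)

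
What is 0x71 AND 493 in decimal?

97

0x71 = 001110001
493 = 111101101
AND → 001100001 = 97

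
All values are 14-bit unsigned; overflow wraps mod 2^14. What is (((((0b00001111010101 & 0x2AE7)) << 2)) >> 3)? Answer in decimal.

0b00001111010101 = 00001111010101
0x2AE7 = 10101011100111
→ & → 00001011000101 = 709
→ << 2 (mod 2^14) → 00101100010100 = 2836
→ >> 3 → 00000101100010 = 354

354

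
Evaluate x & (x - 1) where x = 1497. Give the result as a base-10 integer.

x = 10111011001 = 1497
x - 1 = 10111011000
AND   = 10111011000 = 1496
(x & (x - 1) clears the lowest set bit of x.)

1496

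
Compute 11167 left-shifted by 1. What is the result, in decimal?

11167 = 010101110011111
shift left by 1 → 101011100111110 = 22334
(equivalently, 11167 × 2^1 = 11167 × 2)

22334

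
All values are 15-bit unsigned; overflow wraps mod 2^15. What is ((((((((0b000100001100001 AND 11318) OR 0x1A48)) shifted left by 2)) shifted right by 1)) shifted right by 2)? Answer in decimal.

0b000100001100001 = 000100001100001
11318 = 010110000110110
→ AND → 000100000100000 = 2080
0x1A48 = 001101001001000
→ OR → 001101001101000 = 6760
→ shifted left by 2 (mod 2^15) → 110100110100000 = 27040
→ shifted right by 1 → 011010011010000 = 13520
→ shifted right by 2 → 000110100110100 = 3380

3380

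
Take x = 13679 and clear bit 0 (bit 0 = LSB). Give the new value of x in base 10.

x = 11010101101111
bit 0 is currently 1; clear it via x & ~(1 << 0) = x & ~1
→ 11010101101110 = 13678

13678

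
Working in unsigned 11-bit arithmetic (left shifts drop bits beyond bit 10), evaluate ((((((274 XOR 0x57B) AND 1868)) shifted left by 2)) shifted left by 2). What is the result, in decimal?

274 = 00100010010
0x57B = 10101111011
→ XOR → 10001101001 = 1129
1868 = 11101001100
→ AND → 10001001000 = 1096
→ shifted left by 2 (mod 2^11) → 00100100000 = 288
→ shifted left by 2 (mod 2^11) → 10010000000 = 1152

1152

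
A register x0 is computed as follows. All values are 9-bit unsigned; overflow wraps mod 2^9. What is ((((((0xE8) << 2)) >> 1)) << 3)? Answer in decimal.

0xE8 = 011101000
→ << 2 (mod 2^9) → 110100000 = 416
→ >> 1 → 011010000 = 208
→ << 3 (mod 2^9) → 010000000 = 128

128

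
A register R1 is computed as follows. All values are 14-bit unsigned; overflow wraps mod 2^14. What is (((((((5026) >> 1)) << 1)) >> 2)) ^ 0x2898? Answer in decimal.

11376

5026 = 01001110100010
→ >> 1 → 00100111010001 = 2513
→ << 1 (mod 2^14) → 01001110100010 = 5026
→ >> 2 → 00010011101000 = 1256
0x2898 = 10100010011000
→ ^ → 10110001110000 = 11376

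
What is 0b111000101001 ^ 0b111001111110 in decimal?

a = 111000101001
b = 111001111110
XOR → 000001010111 = 87

87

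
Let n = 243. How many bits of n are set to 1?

6

243 = 11110011
Count the 1s: 1 + 1 + 1 + 1 + 1 + 1 = 6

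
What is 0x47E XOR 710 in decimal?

0x47E = 10001111110
710 = 01011000110
XOR → 11010111000 = 1720

1720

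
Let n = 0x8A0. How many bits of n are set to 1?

3

0x8A0 = 100010100000
Count the 1s: 1 + 1 + 1 = 3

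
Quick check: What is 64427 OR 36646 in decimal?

64427 = 1111101110101011
36646 = 1000111100100110
 OR → 1111111110101111 = 65455

65455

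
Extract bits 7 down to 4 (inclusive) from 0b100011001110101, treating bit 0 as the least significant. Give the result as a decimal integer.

7

v = 100011001110101
Shift right by 4: 10001100111
Mask low 4 bits: 0111 = 7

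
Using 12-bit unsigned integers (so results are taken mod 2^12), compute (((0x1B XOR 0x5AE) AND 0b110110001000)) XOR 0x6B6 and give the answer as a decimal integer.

822

0x1B = 000000011011
0x5AE = 010110101110
→ XOR → 010110110101 = 1461
0b110110001000 = 110110001000
→ AND → 010110000000 = 1408
0x6B6 = 011010110110
→ XOR → 001100110110 = 822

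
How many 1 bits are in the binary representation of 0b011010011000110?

7

n = 11010011000110
Count the 1s: 1 + 1 + 1 + 1 + 1 + 1 + 1 = 7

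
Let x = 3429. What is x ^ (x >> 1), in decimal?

3031

x = 110101100101 = 3429
x>>1 = 011010110010
XOR  = 101111010111 = 3031
(x ^ (x >> 1) gives the standard binary-reflected Gray code of x.)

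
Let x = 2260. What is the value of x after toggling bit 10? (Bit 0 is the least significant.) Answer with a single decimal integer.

3284

x = 100011010100
bit 10 is currently 0; toggle it via x ^ (1 << 10) = x ^ 1024
→ 110011010100 = 3284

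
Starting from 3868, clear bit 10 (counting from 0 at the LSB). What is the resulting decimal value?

x = 0111100011100
bit 10 is currently 1; clear it via x & ~(1 << 10) = x & ~1024
→ 0101100011100 = 2844

2844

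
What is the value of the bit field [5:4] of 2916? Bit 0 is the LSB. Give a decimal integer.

v = 101101100100
Shift right by 4: 10110110
Mask low 2 bits: 10 = 2

2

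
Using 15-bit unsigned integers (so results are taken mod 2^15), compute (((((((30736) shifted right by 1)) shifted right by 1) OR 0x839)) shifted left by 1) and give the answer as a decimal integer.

15482

30736 = 111100000010000
→ shifted right by 1 → 011110000001000 = 15368
→ shifted right by 1 → 001111000000100 = 7684
0x839 = 000100000111001
→ OR → 001111000111101 = 7741
→ shifted left by 1 (mod 2^15) → 011110001111010 = 15482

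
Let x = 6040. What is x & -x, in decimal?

x = 1011110011000 = 6040
-x (two's complement) = …0100001101000
AND   = 0000000001000 = 8
(x & -x isolates the lowest set bit of x.)

8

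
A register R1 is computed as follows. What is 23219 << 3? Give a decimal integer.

185752

23219 = 000101101010110011
shift left by 3 → 101101010110011000 = 185752
(equivalently, 23219 × 2^3 = 23219 × 8)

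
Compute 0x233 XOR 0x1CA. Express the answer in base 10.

0x233 = 1000110011
0x1CA = 0111001010
XOR → 1111111001 = 1017

1017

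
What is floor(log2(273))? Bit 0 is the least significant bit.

8

273 = 100010001
The topmost 1 is at position 8 (since 2^8 = 256 ≤ 273 < 512).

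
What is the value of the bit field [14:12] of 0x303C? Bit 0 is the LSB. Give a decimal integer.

3

v = 0011000000111100
Shift right by 12: 0011
Mask low 3 bits: 011 = 3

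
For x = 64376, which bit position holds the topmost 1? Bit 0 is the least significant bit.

15

64376 = 1111101101111000
The topmost 1 is at position 15 (since 2^15 = 32768 ≤ 64376 < 65536).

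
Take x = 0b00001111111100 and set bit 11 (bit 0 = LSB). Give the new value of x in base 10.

3068

x = 00001111111100
bit 11 is currently 0; set it via x | (1 << 11) = x | 2048
→ 00101111111100 = 3068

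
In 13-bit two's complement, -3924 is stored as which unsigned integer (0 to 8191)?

4268

3924 in 13 bits: 0111101010100
Invert: 1000010101011
Add 1:  1000010101100 = 4268
(Check: 2^13 - 3924 = 8192 - 3924 = 4268.)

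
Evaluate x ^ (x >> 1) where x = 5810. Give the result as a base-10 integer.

7659

x = 1011010110010 = 5810
x>>1 = 0101101011001
XOR  = 1110111101011 = 7659
(x ^ (x >> 1) gives the standard binary-reflected Gray code of x.)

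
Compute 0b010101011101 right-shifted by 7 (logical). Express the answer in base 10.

10

x = 10101011101
shift right by 7 → 00000001010 = 10
(equivalently, floor(1373 / 128))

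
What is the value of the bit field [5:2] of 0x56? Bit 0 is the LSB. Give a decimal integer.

5

v = 001010110
Shift right by 2: 0010101
Mask low 4 bits: 0101 = 5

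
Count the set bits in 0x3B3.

0x3B3 = 1110110011
Count the 1s: 1 + 1 + 1 + 1 + 1 + 1 + 1 = 7

7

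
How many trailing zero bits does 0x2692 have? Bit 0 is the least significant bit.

0x2692 = 10011010010010
Trailing zeros: 1, so the lowest set bit is bit 1 (value 2).

1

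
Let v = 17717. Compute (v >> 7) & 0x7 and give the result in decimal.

2

v = 0100010100110101
Shift right by 7: 010001010
Mask low 3 bits: 010 = 2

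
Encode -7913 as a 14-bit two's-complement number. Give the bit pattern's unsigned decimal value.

8471

7913 in 14 bits: 01111011101001
Invert: 10000100010110
Add 1:  10000100010111 = 8471
(Check: 2^14 - 7913 = 16384 - 7913 = 8471.)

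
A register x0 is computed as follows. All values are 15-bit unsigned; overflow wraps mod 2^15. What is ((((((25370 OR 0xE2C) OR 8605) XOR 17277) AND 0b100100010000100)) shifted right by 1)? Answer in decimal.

25370 = 110001100011010
0xE2C = 000111000101100
→ OR → 110111100111110 = 28478
8605 = 010000110011101
→ OR → 110111110111111 = 28607
17277 = 100001101111101
→ XOR → 010110011000010 = 11458
0b100100010000100 = 100100010000100
→ AND → 000100010000000 = 2176
→ shifted right by 1 → 000010001000000 = 1088

1088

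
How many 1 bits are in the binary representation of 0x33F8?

9

0x33F8 = 11001111111000
Count the 1s: 1 + 1 + 1 + 1 + 1 + 1 + 1 + 1 + 1 = 9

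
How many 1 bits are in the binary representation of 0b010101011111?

8

n = 10101011111
Count the 1s: 1 + 1 + 1 + 1 + 1 + 1 + 1 + 1 = 8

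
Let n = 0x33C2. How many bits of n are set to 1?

7

0x33C2 = 11001111000010
Count the 1s: 1 + 1 + 1 + 1 + 1 + 1 + 1 = 7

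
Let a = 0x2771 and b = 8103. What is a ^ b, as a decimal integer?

0x2771 = 10011101110001
8103 = 01111110100111
XOR → 11100011010110 = 14550

14550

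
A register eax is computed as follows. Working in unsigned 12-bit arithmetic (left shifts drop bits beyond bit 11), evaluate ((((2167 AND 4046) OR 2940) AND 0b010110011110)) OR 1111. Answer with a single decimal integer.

1375

2167 = 100001110111
4046 = 111111001110
→ AND → 100001000110 = 2118
2940 = 101101111100
→ OR → 101101111110 = 2942
0b010110011110 = 010110011110
→ AND → 000100011110 = 286
1111 = 010001010111
→ OR → 010101011111 = 1375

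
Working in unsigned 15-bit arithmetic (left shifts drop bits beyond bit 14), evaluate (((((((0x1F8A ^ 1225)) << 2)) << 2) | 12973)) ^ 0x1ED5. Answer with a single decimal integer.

10344

0x1F8A = 001111110001010
1225 = 000010011001001
→ ^ → 001101101000011 = 6979
→ << 2 (mod 2^15) → 110110100001100 = 27916
→ << 2 (mod 2^15) → 011010000110000 = 13360
12973 = 011001010101101
→ | → 011011010111101 = 14013
0x1ED5 = 001111011010101
→ ^ → 010100001101000 = 10344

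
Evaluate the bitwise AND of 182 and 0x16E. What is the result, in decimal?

38

182 = 010110110
0x16E = 101101110
AND → 000100110 = 38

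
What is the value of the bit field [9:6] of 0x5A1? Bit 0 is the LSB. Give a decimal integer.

v = 010110100001
Shift right by 6: 010110
Mask low 4 bits: 0110 = 6

6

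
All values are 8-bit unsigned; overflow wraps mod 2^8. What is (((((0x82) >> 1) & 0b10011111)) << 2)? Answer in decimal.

4

0x82 = 10000010
→ >> 1 → 01000001 = 65
0b10011111 = 10011111
→ & → 00000001 = 1
→ << 2 (mod 2^8) → 00000100 = 4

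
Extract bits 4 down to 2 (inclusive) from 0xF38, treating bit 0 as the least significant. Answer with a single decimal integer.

6

v = 111100111000
Shift right by 2: 1111001110
Mask low 3 bits: 110 = 6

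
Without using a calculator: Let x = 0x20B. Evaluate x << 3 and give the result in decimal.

0x20B = 0001000001011
shift left by 3 → 1000001011000 = 4184
(equivalently, 523 × 2^3 = 523 × 8)

4184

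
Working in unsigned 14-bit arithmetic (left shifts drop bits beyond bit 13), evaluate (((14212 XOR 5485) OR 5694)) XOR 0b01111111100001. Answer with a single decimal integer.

14212 = 11011110000100
5485 = 01010101101101
→ XOR → 10001011101001 = 8937
5694 = 01011000111110
→ OR → 11011011111111 = 14079
0b01111111100001 = 01111111100001
→ XOR → 10100100011110 = 10526

10526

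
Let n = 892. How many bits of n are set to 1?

892 = 1101111100
Count the 1s: 1 + 1 + 1 + 1 + 1 + 1 + 1 = 7

7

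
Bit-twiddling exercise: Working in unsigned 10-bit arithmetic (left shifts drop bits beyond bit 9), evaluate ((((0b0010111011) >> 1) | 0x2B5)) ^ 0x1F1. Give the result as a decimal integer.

0b0010111011 = 0010111011
→ >> 1 → 0001011101 = 93
0x2B5 = 1010110101
→ | → 1011111101 = 765
0x1F1 = 0111110001
→ ^ → 1100001100 = 780

780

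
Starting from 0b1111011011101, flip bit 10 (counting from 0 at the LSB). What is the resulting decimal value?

6877

x = 1111011011101
bit 10 is currently 1; toggle it via x ^ (1 << 10) = x ^ 1024
→ 1101011011101 = 6877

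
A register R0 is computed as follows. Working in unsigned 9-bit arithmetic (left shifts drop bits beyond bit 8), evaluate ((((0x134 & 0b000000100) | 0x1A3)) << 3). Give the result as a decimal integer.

312

0x134 = 100110100
0b000000100 = 000000100
→ & → 000000100 = 4
0x1A3 = 110100011
→ | → 110100111 = 423
→ << 3 (mod 2^9) → 100111000 = 312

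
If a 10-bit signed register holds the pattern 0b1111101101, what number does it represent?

-19

pattern = 1111101101 (MSB is 1 ⇒ negative)
Invert: 0000010010, add 1 → 0000010011 = 19, so the value is -19.
(Equivalently: 1005 - 2^10 = 1005 - 1024 = -19.)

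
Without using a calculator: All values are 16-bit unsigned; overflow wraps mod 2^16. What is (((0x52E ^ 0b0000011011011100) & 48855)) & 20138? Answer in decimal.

642

0x52E = 0000010100101110
0b0000011011011100 = 0000011011011100
→ ^ → 0000001111110010 = 1010
48855 = 1011111011010111
→ & → 0000001011010010 = 722
20138 = 0100111010101010
→ & → 0000001010000010 = 642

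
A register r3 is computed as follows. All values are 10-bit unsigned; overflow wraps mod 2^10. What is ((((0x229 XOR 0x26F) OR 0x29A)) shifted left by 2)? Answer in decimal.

0x229 = 1000101001
0x26F = 1001101111
→ XOR → 0001000110 = 70
0x29A = 1010011010
→ OR → 1011011110 = 734
→ shifted left by 2 (mod 2^10) → 1101111000 = 888

888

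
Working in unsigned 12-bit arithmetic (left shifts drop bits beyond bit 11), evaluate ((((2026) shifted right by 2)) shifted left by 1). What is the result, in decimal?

1012

2026 = 011111101010
→ shifted right by 2 → 000111111010 = 506
→ shifted left by 1 (mod 2^12) → 001111110100 = 1012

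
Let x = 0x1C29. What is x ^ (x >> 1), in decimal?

4669

x = 1110000101001 = 7209
x>>1 = 0111000010100
XOR  = 1001000111101 = 4669
(x ^ (x >> 1) gives the standard binary-reflected Gray code of x.)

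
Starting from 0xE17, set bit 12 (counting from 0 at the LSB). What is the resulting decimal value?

7703

x = 0111000010111
bit 12 is currently 0; set it via x | (1 << 12) = x | 4096
→ 1111000010111 = 7703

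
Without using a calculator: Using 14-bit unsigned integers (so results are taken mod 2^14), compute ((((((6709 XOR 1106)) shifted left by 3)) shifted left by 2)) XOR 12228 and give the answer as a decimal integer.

6709 = 01101000110101
1106 = 00010001010010
→ XOR → 01111001100111 = 7783
→ shifted left by 3 (mod 2^14) → 11001100111000 = 13112
→ shifted left by 2 (mod 2^14) → 00110011100000 = 3296
12228 = 10111111000100
→ XOR → 10001100100100 = 8996

8996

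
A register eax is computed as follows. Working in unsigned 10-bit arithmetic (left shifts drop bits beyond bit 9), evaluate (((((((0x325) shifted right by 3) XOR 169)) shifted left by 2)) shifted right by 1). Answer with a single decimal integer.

0x325 = 1100100101
→ shifted right by 3 → 0001100100 = 100
169 = 0010101001
→ XOR → 0011001101 = 205
→ shifted left by 2 (mod 2^10) → 1100110100 = 820
→ shifted right by 1 → 0110011010 = 410

410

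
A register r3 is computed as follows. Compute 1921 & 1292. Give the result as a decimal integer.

1921 = 11110000001
1292 = 10100001100
AND → 10100000000 = 1280

1280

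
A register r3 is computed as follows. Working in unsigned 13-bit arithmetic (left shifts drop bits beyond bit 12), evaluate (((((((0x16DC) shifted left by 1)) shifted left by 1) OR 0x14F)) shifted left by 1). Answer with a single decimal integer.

0x16DC = 1011011011100
→ shifted left by 1 (mod 2^13) → 0110110111000 = 3512
→ shifted left by 1 (mod 2^13) → 1101101110000 = 7024
0x14F = 0000101001111
→ OR → 1101101111111 = 7039
→ shifted left by 1 (mod 2^13) → 1011011111110 = 5886

5886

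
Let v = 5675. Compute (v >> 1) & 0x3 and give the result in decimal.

v = 01011000101011
Shift right by 1: 0101100010101
Mask low 2 bits: 01 = 1

1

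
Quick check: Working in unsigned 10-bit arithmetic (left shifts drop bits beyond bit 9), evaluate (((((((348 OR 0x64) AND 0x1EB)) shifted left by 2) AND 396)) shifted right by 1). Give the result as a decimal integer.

348 = 0101011100
0x64 = 0001100100
→ OR → 0101111100 = 380
0x1EB = 0111101011
→ AND → 0101101000 = 360
→ shifted left by 2 (mod 2^10) → 0110100000 = 416
396 = 0110001100
→ AND → 0110000000 = 384
→ shifted right by 1 → 0011000000 = 192

192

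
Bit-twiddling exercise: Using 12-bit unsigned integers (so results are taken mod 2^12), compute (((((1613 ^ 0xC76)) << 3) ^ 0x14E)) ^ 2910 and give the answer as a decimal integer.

3016

1613 = 011001001101
0xC76 = 110001110110
→ ^ → 101000111011 = 2619
→ << 3 (mod 2^12) → 000111011000 = 472
0x14E = 000101001110
→ ^ → 000010010110 = 150
2910 = 101101011110
→ ^ → 101111001000 = 3016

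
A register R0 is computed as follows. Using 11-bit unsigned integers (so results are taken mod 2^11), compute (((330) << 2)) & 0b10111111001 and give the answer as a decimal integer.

1320

330 = 00101001010
→ << 2 (mod 2^11) → 10100101000 = 1320
0b10111111001 = 10111111001
→ & → 10100101000 = 1320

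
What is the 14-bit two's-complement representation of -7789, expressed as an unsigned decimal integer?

8595

7789 in 14 bits: 01111001101101
Invert: 10000110010010
Add 1:  10000110010011 = 8595
(Check: 2^14 - 7789 = 16384 - 7789 = 8595.)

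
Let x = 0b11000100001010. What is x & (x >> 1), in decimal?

4096

x = 11000100001010 = 12554
x>>1 = 01100010000101
AND  = 01000000000000 = 4096
(x & (x >> 1) has a 1 wherever x has two consecutive 1 bits.)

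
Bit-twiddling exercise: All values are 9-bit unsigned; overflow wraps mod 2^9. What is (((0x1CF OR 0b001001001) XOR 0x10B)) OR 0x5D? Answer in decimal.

0x1CF = 111001111
0b001001001 = 001001001
→ OR → 111001111 = 463
0x10B = 100001011
→ XOR → 011000100 = 196
0x5D = 001011101
→ OR → 011011101 = 221

221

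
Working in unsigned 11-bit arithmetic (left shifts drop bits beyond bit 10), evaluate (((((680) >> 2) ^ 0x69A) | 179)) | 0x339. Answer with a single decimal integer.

1979

680 = 01010101000
→ >> 2 → 00010101010 = 170
0x69A = 11010011010
→ ^ → 11000110000 = 1584
179 = 00010110011
→ | → 11010110011 = 1715
0x339 = 01100111001
→ | → 11110111011 = 1979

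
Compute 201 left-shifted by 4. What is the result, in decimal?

3216

201 = 000011001001
shift left by 4 → 110010010000 = 3216
(equivalently, 201 × 2^4 = 201 × 16)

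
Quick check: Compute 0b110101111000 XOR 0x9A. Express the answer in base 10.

a = 110101111000
0x9A = 000010011010
XOR → 110111100010 = 3554

3554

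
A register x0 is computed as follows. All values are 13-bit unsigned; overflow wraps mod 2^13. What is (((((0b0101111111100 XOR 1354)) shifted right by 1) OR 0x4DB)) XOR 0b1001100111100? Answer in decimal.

0b0101111111100 = 0101111111100
1354 = 0010101001010
→ XOR → 0111010110110 = 3766
→ shifted right by 1 → 0011101011011 = 1883
0x4DB = 0010011011011
→ OR → 0011111011011 = 2011
0b1001100111100 = 1001100111100
→ XOR → 1010011100111 = 5351

5351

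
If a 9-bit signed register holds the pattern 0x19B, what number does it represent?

pattern = 110011011 (MSB is 1 ⇒ negative)
Invert: 001100100, add 1 → 001100101 = 101, so the value is -101.
(Equivalently: 411 - 2^9 = 411 - 512 = -101.)

-101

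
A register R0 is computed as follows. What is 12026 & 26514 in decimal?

9874

12026 = 010111011111010
26514 = 110011110010010
AND → 010011010010010 = 9874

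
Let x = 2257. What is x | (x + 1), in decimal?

x = 100011010001 = 2257
x + 1 = 100011010010
OR    = 100011010011 = 2259
(x | (x + 1) sets the lowest cleared bit.)

2259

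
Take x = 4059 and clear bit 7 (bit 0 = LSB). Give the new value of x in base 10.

3931

x = 00111111011011
bit 7 is currently 1; clear it via x & ~(1 << 7) = x & ~128
→ 00111101011011 = 3931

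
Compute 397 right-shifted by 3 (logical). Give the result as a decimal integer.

397 = 110001101
shift right by 3 → 000110001 = 49
(equivalently, floor(397 / 8))

49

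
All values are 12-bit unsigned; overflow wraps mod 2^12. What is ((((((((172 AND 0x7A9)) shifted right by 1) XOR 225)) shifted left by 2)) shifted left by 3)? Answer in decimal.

172 = 000010101100
0x7A9 = 011110101001
→ AND → 000010101000 = 168
→ shifted right by 1 → 000001010100 = 84
225 = 000011100001
→ XOR → 000010110101 = 181
→ shifted left by 2 (mod 2^12) → 001011010100 = 724
→ shifted left by 3 (mod 2^12) → 011010100000 = 1696

1696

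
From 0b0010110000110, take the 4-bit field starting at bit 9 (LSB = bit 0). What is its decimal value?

v = 0010110000110
Shift right by 9: 0010
Mask low 4 bits: 0010 = 2

2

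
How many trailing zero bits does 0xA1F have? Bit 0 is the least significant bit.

0xA1F = 101000011111
Trailing zeros: 0, so the lowest set bit is bit 0 (value 1).

0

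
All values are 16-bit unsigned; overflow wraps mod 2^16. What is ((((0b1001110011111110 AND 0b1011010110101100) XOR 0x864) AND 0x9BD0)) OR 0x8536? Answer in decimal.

40438

0b1001110011111110 = 1001110011111110
0b1011010110101100 = 1011010110101100
→ AND → 1001010010101100 = 38060
0x864 = 0000100001100100
→ XOR → 1001110011001000 = 40136
0x9BD0 = 1001101111010000
→ AND → 1001100011000000 = 39104
0x8536 = 1000010100110110
→ OR → 1001110111110110 = 40438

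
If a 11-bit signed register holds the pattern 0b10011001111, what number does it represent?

pattern = 10011001111 (MSB is 1 ⇒ negative)
Invert: 01100110000, add 1 → 01100110001 = 817, so the value is -817.
(Equivalently: 1231 - 2^11 = 1231 - 2048 = -817.)

-817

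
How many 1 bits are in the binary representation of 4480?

3

4480 = 1000110000000
Count the 1s: 1 + 1 + 1 = 3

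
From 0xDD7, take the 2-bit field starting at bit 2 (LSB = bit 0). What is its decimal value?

v = 110111010111
Shift right by 2: 1101110101
Mask low 2 bits: 01 = 1

1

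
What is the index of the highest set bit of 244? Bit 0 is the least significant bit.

7

244 = 11110100
The topmost 1 is at position 7 (since 2^7 = 128 ≤ 244 < 256).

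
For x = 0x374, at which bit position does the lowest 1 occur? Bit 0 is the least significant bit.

0x374 = 1101110100
Trailing zeros: 2, so the lowest set bit is bit 2 (value 4).

2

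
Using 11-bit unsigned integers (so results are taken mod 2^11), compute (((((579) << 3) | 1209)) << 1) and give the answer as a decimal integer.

579 = 01001000011
→ << 3 (mod 2^11) → 01000011000 = 536
1209 = 10010111001
→ | → 11010111001 = 1721
→ << 1 (mod 2^11) → 10101110010 = 1394

1394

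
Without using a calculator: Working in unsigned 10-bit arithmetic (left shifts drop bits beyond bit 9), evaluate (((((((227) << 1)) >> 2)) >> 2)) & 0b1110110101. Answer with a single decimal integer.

227 = 0011100011
→ << 1 (mod 2^10) → 0111000110 = 454
→ >> 2 → 0001110001 = 113
→ >> 2 → 0000011100 = 28
0b1110110101 = 1110110101
→ & → 0000010100 = 20

20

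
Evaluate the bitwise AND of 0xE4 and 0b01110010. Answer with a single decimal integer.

96

0xE4 = 11100100
b = 01110010
AND → 01100000 = 96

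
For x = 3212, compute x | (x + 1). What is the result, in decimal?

3213

x = 110010001100 = 3212
x + 1 = 110010001101
OR    = 110010001101 = 3213
(x | (x + 1) sets the lowest cleared bit.)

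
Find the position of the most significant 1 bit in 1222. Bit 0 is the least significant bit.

10

1222 = 10011000110
The topmost 1 is at position 10 (since 2^10 = 1024 ≤ 1222 < 2048).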